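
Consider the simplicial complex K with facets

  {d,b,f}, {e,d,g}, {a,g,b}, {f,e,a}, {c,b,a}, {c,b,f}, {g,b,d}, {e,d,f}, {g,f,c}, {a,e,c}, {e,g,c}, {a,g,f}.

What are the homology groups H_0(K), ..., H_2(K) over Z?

H_0 = Z,  H_1 = Z/2,  H_2 = 0.

We work with the vertex ordering a < b < c < d < e < f < g. The simplices of K, each written with vertices in increasing order, are:

  0-simplices (7): a, b, c, d, e, f, g
  1-simplices (18): ab, ac, ae, af, ag, bc, bd, bf, bg, ce, cf, cg, de, df, dg, ef, eg, fg
  2-simplices (12): abc, abg, ace, aef, afg, bcf, bdf, bdg, ceg, cfg, def, deg

so the chain groups are C_0 ≅ Z^7, C_1 ≅ Z^18, C_2 ≅ Z^12.

Boundary ∂_1: C_1 → C_0 is given by ∂[p,q] = [q] − [p].
The 7×18 boundary matrix has rank 6 and Smith normal form diag(1,1,1,1,1,1).

∂_2: C_2 → C_1 sends each 2-simplex [p,q,r] to [q,r] − [p,r] + [p,q]. For instance
  ∂ceg = eg − cg + ce,
  ∂cfg = fg − cg + cf.
As a 18×12 matrix over Z this has rank 12, with invariant factors (1,1,1,1,1,1,1,1,1,1,1,2).

From H_k ≅ ker(∂_k) / im(∂_{k+1}) we obtain:

  H_0: rank C_0 − rank ∂_1 = 7 − 6 = 1, and the invariant factors of ∂_1 are all 1, so H_0 = Z.
  H_1: rank ker ∂_1 − rank ∂_2 = (18 − 6) − 12 = 0, and ∂_2 has invariant factor 2 > 1, so H_1 = Z/2.
  H_2: rank ker ∂_2 − rank ∂_3 = (12 − 12) − 0 = 0, and there is no ∂_3, so H_2 = 0.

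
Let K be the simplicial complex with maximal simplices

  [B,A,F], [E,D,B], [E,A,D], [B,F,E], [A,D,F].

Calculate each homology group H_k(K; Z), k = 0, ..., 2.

H_0 = Z,  H_1 = Z,  H_2 = 0.

Order the vertices as A < B < D < E < F. Listing each simplex with vertices in this order, K has dimension 2 with simplices:

  0-simplices (5): A, B, D, E, F
  1-simplices (10): AB, AD, AE, AF, BD, BE, BF, DE, DF, EF
  2-simplices (5): ABF, ADE, ADF, BDE, BEF

giving chain groups C_0 ≅ Z^5, C_1 ≅ Z^10, C_2 ≅ Z^5.

Boundary ∂_1: C_1 → C_0 sends each edge [p,q] (with p < q) to q − p. For instance
  ∂AB = B − A.
The resulting 5×10 matrix has rank 4, and its Smith normal form has invariant factors (1,1,1,1).

Boundary ∂_2: C_2 → C_1 acts by ∂[p,q,r] = [q,r] − [p,r] + [p,q]. For instance
  ∂ABF = BF − AF + AB,
  ∂ADE = DE − AE + AD.
This gives a 10×5 integer matrix of rank 5; reducing to Smith normal form yields diagonal entries (1,1,1,1,1).

Computing H_k = (kernel of ∂_k) / (image of ∂_{k+1}):

  H_0: rank C_0 − rank ∂_1 = 5 − 4 = 1, and the invariant factors of ∂_1 are all 1, so H_0 ≅ Z.
  H_1: rank ker ∂_1 − rank ∂_2 = (10 − 4) − 5 = 1, and the invariant factors of ∂_2 are all 1, so H_1 ≅ Z.
  H_2: rank ker ∂_2 − rank ∂_3 = (5 − 5) − 0 = 0, and there is no ∂_3, so H_2 ≅ 0.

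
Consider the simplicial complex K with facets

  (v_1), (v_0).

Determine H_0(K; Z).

Order the vertices as v_0 < v_1. Listing each simplex with vertices in this order, K has dimension 0 with simplices:

  0-simplices (2): [v_0], [v_1]

Hence C_0 ≅ Z^2.

From H_k ≅ ker(∂_k) / im(∂_{k+1}) we obtain:

  H_0: rank C_0 − rank ∂_1 = 2 − 0 = 2, and there is no ∂_1, so H_0 = Z^2.

(K is a triangulation of a set of 2 points.)

H_0 = Z^2.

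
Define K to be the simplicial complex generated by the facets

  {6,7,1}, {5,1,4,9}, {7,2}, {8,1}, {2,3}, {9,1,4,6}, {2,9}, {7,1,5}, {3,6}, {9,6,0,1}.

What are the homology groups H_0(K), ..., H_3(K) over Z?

H_0 = Z,  H_1 = Z^2,  H_2 = 0,  H_3 = 0.

Fix the vertex order 0 < 1 < 2 < 3 < 4 < 5 < 6 < 7 < 8 < 9 and write every simplex with vertices in increasing order. Then dim K = 3 and the simplices of K are:

  0-simplices (10): [0], [1], [2], [3], [4], [5], [6], [7], [8], [9]
  1-simplices (20): [0,1], [0,6], [0,9], [1,4], [1,5], [1,6], [1,7], [1,8], [1,9], [2,3], [2,7], [2,9], [3,6], [4,5], [4,6], [4,9], [5,7], [5,9], [6,7], [6,9]
  2-simplices (12): [0,1,6], [0,1,9], [0,6,9], [1,4,5], [1,4,6], [1,4,9], [1,5,7], [1,5,9], [1,6,7], [1,6,9], [4,5,9], [4,6,9]
  3-simplices (3): [0,1,6,9], [1,4,5,9], [1,4,6,9]

giving chain groups C_0 ≅ Z^10, C_1 ≅ Z^20, C_2 ≅ Z^12, C_3 ≅ Z^3.

∂_1: C_1 → C_0 is given by ∂[p,q] = [q] − [p]. For instance
  ∂[5,9] = [9] − [5].
As a 10×20 matrix over Z this has rank 9, with invariant factors (1,1,1,1,1,1,1,1,1).

The boundary map ∂_2: C_2 → C_1 acts by ∂[p,q,r] = [q,r] − [p,r] + [p,q]. For instance
  ∂[1,4,9] = [4,9] − [1,9] + [1,4],
  ∂[1,6,7] = [6,7] − [1,7] + [1,6].
As a 20×12 matrix over Z this has rank 9, with invariant factors (1,1,1,1,1,1,1,1,1).

∂_3: C_3 → C_2 sends each 3-simplex σ to the alternating sum Σ_i (−1)^i (σ with its i-th vertex removed). For instance
  ∂[1,4,5,9] = [4,5,9] − [1,5,9] + [1,4,9] − [1,4,5],
  ∂[1,4,6,9] = [4,6,9] − [1,6,9] + [1,4,9] − [1,4,6].
This gives a 12×3 integer matrix of rank 3; reducing to Smith normal form yields diagonal entries (1,1,1).

From H_k ≅ ker(∂_k) / im(∂_{k+1}) we obtain:

  H_0: rank C_0 − rank ∂_1 = 10 − 9 = 1, and the invariant factors of ∂_1 are all 1, so H_0 = Z.
  H_1: rank ker ∂_1 − rank ∂_2 = (20 − 9) − 9 = 2, and the invariant factors of ∂_2 are all 1, so H_1 = Z^2.
  H_2: rank ker ∂_2 − rank ∂_3 = (12 − 9) − 3 = 0, and the invariant factors of ∂_3 are all 1, so H_2 = 0.
  H_3: rank ker ∂_3 − rank ∂_4 = (3 − 3) − 0 = 0, and there is no ∂_4, so H_3 = 0.

As a check, the Euler characteristic is 10 − 20 + 12 − 3 = -1, which agrees with 1 − 2 + 0 − 0 = -1.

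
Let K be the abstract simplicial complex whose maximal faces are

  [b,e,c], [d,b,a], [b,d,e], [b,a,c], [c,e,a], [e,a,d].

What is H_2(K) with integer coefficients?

Take the total order a < b < c < d < e on the vertex set. Then K (dimension 2) consists of the simplices:

  0-simplices (5): a, b, c, d, e
  1-simplices (9): ab, ac, ad, ae, bc, bd, be, ce, de
  2-simplices (6): abc, abd, ace, ade, bce, bde

so the chain groups are C_0 ≅ Z^5, C_1 ≅ Z^9, C_2 ≅ Z^6.

The boundary map ∂_1: C_1 → C_0 maps an edge to its endpoints' difference, ∂[p,q] = q − p.
The 5×9 boundary matrix has rank 4 and Smith normal form diag(1,1,1,1).

∂_2: C_2 → C_1 maps a triangle to the signed sum of its edges. For instance
  ∂abc = bc − ac + ab,
  ∂ade = de − ae + ad.
As a 9×6 matrix over Z this has rank 5, with invariant factors (1,1,1,1,1).

From H_k ≅ ker(∂_k) / im(∂_{k+1}) we obtain:

  H_2: rank ker ∂_2 − rank ∂_3 = (6 − 5) − 0 = 1, and there is no ∂_3, so H_2 ≅ Z.

(K is a triangulation of the 2-sphere S^2.)

H_2 = Z.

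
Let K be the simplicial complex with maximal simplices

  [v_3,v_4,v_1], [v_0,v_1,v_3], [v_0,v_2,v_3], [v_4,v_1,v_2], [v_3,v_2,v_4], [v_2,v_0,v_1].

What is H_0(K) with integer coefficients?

H_0 = Z.

Take the total order v_0 < v_1 < v_2 < v_3 < v_4 on the vertex set. Then K (dimension 2) consists of the simplices:

  0-simplices (5): [v_0], [v_1], [v_2], [v_3], [v_4]
  1-simplices (9): [v_0,v_1], [v_0,v_2], [v_0,v_3], [v_1,v_2], [v_1,v_3], [v_1,v_4], [v_2,v_3], [v_2,v_4], [v_3,v_4]
  2-simplices (6): [v_0,v_1,v_2], [v_0,v_1,v_3], [v_0,v_2,v_3], [v_1,v_2,v_4], [v_1,v_3,v_4], [v_2,v_3,v_4]

giving chain groups C_0 ≅ Z^5, C_1 ≅ Z^9, C_2 ≅ Z^6.

∂_1: C_1 → C_0 maps an edge to its endpoints' difference, ∂[p,q] = q − p. For instance
  ∂[v_0,v_2] = [v_2] − [v_0].
The 5×9 boundary matrix has rank 4 and Smith normal form diag(1,1,1,1).

Boundary ∂_2: C_2 → C_1 sends each 2-simplex [p,q,r] to [q,r] − [p,r] + [p,q]. For instance
  ∂[v_1,v_2,v_4] = [v_2,v_4] − [v_1,v_4] + [v_1,v_2],
  ∂[v_0,v_1,v_2] = [v_1,v_2] − [v_0,v_2] + [v_0,v_1].
The resulting 9×6 matrix has rank 5, and its Smith normal form has invariant factors (1,1,1,1,1).

Computing H_k = (kernel of ∂_k) / (image of ∂_{k+1}):

  H_0: rank C_0 − rank ∂_1 = 5 − 4 = 1, and the invariant factors of ∂_1 are all 1, so H_0 ≅ Z.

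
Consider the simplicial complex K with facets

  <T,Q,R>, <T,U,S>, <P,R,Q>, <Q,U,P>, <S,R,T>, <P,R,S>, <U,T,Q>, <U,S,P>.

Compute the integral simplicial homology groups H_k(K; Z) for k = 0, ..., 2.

H_0 = Z,  H_1 = 0,  H_2 = Z.

Order the vertices as P < Q < R < S < T < U. Listing each simplex with vertices in this order, K has dimension 2 with simplices:

  0-simplices (6): P, Q, R, S, T, U
  1-simplices (12): PQ, PR, PS, PU, QR, QT, QU, RS, RT, ST, SU, TU
  2-simplices (8): PQR, PQU, PRS, PSU, QRT, QTU, RST, STU

Hence C_0 ≅ Z^6, C_1 ≅ Z^12, C_2 ≅ Z^8.

Boundary ∂_1: C_1 → C_0 is given by ∂[p,q] = [q] − [p].
This gives a 6×12 integer matrix of rank 5; reducing to Smith normal form yields diagonal entries (1,1,1,1,1).

The boundary map ∂_2: C_2 → C_1 sends each 2-simplex [p,q,r] to [q,r] − [p,r] + [p,q]. For instance
  ∂RST = ST − RT + RS,
  ∂QTU = TU − QU + QT.
The 12×8 boundary matrix has rank 7 and Smith normal form diag(1,1,1,1,1,1,1).

Now H_k = ker ∂_k / im ∂_{k+1}, so:

  H_0: rank C_0 − rank ∂_1 = 6 − 5 = 1, and the invariant factors of ∂_1 are all 1, so H_0 = Z.
  H_1: rank ker ∂_1 − rank ∂_2 = (12 − 5) − 7 = 0, and the invariant factors of ∂_2 are all 1, so H_1 = 0.
  H_2: rank ker ∂_2 − rank ∂_3 = (8 − 7) − 0 = 1, and there is no ∂_3, so H_2 = Z.

(K is a triangulation of the 2-sphere S^2.)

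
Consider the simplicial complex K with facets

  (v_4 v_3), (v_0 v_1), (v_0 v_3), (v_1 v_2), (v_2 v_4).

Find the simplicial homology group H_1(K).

H_1 = Z.

Fix the vertex order v_0 < v_1 < v_2 < v_3 < v_4 and write every simplex with vertices in increasing order. Then dim K = 1 and the simplices of K are:

  0-simplices (5): [v_0], [v_1], [v_2], [v_3], [v_4]
  1-simplices (5): [v_0,v_1], [v_0,v_3], [v_1,v_2], [v_2,v_4], [v_3,v_4]

so the chain groups are C_0 ≅ Z^5, C_1 ≅ Z^5.

Boundary ∂_1: C_1 → C_0 is given by ∂[p,q] = [q] − [p].
As a 5×5 matrix over Z this has rank 4, with invariant factors (1,1,1,1).

Reading off H_k = ker ∂_k / im ∂_{k+1}:

  H_1: rank ker ∂_1 − rank ∂_2 = (5 − 4) − 0 = 1, and there is no ∂_2, so H_1 = Z.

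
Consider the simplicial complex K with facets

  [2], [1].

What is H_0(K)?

H_0 = Z^2.

K has 2 vertices.
rank ∂_0 = 0, rank ∂_1 = 0 ⇒ b_0 = 2 − 0 − 0 = 2. So H_0 = Z^2.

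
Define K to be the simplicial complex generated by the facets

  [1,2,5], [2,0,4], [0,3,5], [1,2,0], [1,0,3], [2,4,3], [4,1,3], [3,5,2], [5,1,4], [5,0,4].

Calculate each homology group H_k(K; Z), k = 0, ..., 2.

H_0 = Z,  H_1 = Z/2,  H_2 = 0.

We work with the vertex ordering 0 < 1 < 2 < 3 < 4 < 5. The simplices of K, each written with vertices in increasing order, are:

  0-simplices (6): [0], [1], [2], [3], [4], [5]
  1-simplices (15): [0,1], [0,2], [0,3], [0,4], [0,5], [1,2], [1,3], [1,4], [1,5], [2,3], [2,4], [2,5], [3,4], [3,5], [4,5]
  2-simplices (10): [0,1,2], [0,1,3], [0,2,4], [0,3,5], [0,4,5], [1,2,5], [1,3,4], [1,4,5], [2,3,4], [2,3,5]

Hence C_0 ≅ Z^6, C_1 ≅ Z^15, C_2 ≅ Z^10.

Boundary ∂_1: C_1 → C_0 maps an edge to its endpoints' difference, ∂[p,q] = q − p. For instance
  ∂[4,5] = [5] − [4].
The 6×15 boundary matrix has rank 5 and Smith normal form diag(1,1,1,1,1).

The boundary map ∂_2: C_2 → C_1 acts by ∂[p,q,r] = [q,r] − [p,r] + [p,q]. For instance
  ∂[2,3,4] = [3,4] − [2,4] + [2,3],
  ∂[1,2,5] = [2,5] − [1,5] + [1,2].
The 15×10 boundary matrix has rank 10 and Smith normal form diag(1,1,1,1,1,1,1,1,1,2).

From H_k ≅ ker(∂_k) / im(∂_{k+1}) we obtain:

  H_0: rank C_0 − rank ∂_1 = 6 − 5 = 1, and the invariant factors of ∂_1 are all 1, so H_0 = Z.
  H_1: rank ker ∂_1 − rank ∂_2 = (15 − 5) − 10 = 0, and ∂_2 has invariant factor 2 > 1, so H_1 = Z/2.
  H_2: rank ker ∂_2 − rank ∂_3 = (10 − 10) − 0 = 0, and there is no ∂_3, so H_2 = 0.

As a check, the Euler characteristic is 6 − 15 + 10 = 1, which agrees with 1 − 0 + 0 = 1.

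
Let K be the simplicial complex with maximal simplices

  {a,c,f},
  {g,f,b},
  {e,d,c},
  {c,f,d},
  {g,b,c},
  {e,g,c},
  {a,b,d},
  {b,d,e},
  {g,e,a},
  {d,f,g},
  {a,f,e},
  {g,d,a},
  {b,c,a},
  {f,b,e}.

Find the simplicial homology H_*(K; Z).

Fix the vertex order a < b < c < d < e < f < g and write every simplex with vertices in increasing order. Then dim K = 2 and the simplices of K are:

  0-simplices (7): a, b, c, d, e, f, g
  1-simplices (21): ab, ac, ad, ae, af, ag, bc, bd, be, bf, bg, cd, ce, cf, cg, de, df, dg, ef, eg, fg
  2-simplices (14): abc, abd, acf, adg, aef, aeg, bcg, bde, bef, bfg, cde, cdf, ceg, dfg

giving chain groups C_0 ≅ Z^7, C_1 ≅ Z^21, C_2 ≅ Z^14.

∂_1: C_1 → C_0 maps an edge to its endpoints' difference, ∂[p,q] = q − p. For instance
  ∂eg = g − e.
The 7×21 boundary matrix has rank 6 and Smith normal form diag(1,1,1,1,1,1).

The boundary map ∂_2: C_2 → C_1 maps a triangle to the signed sum of its edges. For instance
  ∂bfg = fg − bg + bf,
  ∂aef = ef − af + ae.
This gives a 21×14 integer matrix of rank 13; reducing to Smith normal form yields diagonal entries (1,1,1,1,1,1,1,1,1,1,1,1,1).

Now H_k = ker ∂_k / im ∂_{k+1}, so:

  H_0: rank C_0 − rank ∂_1 = 7 − 6 = 1, and the invariant factors of ∂_1 are all 1, so H_0 ≅ Z.
  H_1: rank ker ∂_1 − rank ∂_2 = (21 − 6) − 13 = 2, and the invariant factors of ∂_2 are all 1, so H_1 ≅ Z^2.
  H_2: rank ker ∂_2 − rank ∂_3 = (14 − 13) − 0 = 1, and there is no ∂_3, so H_2 ≅ Z.

H_0 = Z,  H_1 = Z^2,  H_2 = Z.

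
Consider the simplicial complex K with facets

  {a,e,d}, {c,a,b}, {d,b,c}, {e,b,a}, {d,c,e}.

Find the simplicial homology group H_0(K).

We work with the vertex ordering a < b < c < d < e. The simplices of K, each written with vertices in increasing order, are:

  0-simplices (5): a, b, c, d, e
  1-simplices (10): ab, ac, ad, ae, bc, bd, be, cd, ce, de
  2-simplices (5): abc, abe, ade, bcd, cde

Hence C_0 ≅ Z^5, C_1 ≅ Z^10, C_2 ≅ Z^5.

∂_1: C_1 → C_0 is given by ∂[p,q] = [q] − [p].
The 5×10 boundary matrix has rank 4 and Smith normal form diag(1,1,1,1).

∂_2: C_2 → C_1 maps a triangle to the signed sum of its edges. For instance
  ∂abe = be − ae + ab,
  ∂abc = bc − ac + ab.
As a 10×5 matrix over Z this has rank 5, with invariant factors (1,1,1,1,1).

From H_k ≅ ker(∂_k) / im(∂_{k+1}) we obtain:

  H_0: rank C_0 − rank ∂_1 = 5 − 4 = 1, and the invariant factors of ∂_1 are all 1, so H_0 ≅ Z.

H_0 = Z.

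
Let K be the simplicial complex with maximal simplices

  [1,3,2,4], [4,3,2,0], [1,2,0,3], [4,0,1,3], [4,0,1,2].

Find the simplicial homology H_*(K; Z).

H_0 ≅ Z,  H_1 = 0,  H_2 = 0,  H_3 ≅ Z.

Fix the vertex order 0 < 1 < 2 < 3 < 4 and write every simplex with vertices in increasing order. Then dim K = 3 and the simplices of K are:

  0-simplices (5): [0], [1], [2], [3], [4]
  1-simplices (10): [0,1], [0,2], [0,3], [0,4], [1,2], [1,3], [1,4], [2,3], [2,4], [3,4]
  2-simplices (10): [0,1,2], [0,1,3], [0,1,4], [0,2,3], [0,2,4], [0,3,4], [1,2,3], [1,2,4], [1,3,4], [2,3,4]
  3-simplices (5): [0,1,2,3], [0,1,2,4], [0,1,3,4], [0,2,3,4], [1,2,3,4]

giving chain groups C_0 ≅ Z^5, C_1 ≅ Z^10, C_2 ≅ Z^10, C_3 ≅ Z^5.

The boundary map ∂_1: C_1 → C_0 is given by ∂[p,q] = [q] − [p].
The resulting 5×10 matrix has rank 4, and its Smith normal form has invariant factors (1,1,1,1).

Boundary ∂_2: C_2 → C_1 acts by ∂[p,q,r] = [q,r] − [p,r] + [p,q]. For instance
  ∂[2,3,4] = [3,4] − [2,4] + [2,3],
  ∂[0,2,3] = [2,3] − [0,3] + [0,2].
The 10×10 boundary matrix has rank 6 and Smith normal form diag(1,1,1,1,1,1).

The boundary map ∂_3: C_3 → C_2 sends each 3-simplex σ to the alternating sum Σ_i (−1)^i (σ with its i-th vertex removed). For instance
  ∂[0,2,3,4] = [2,3,4] − [0,3,4] + [0,2,4] − [0,2,3],
  ∂[0,1,2,3] = [1,2,3] − [0,2,3] + [0,1,3] − [0,1,2].
This gives a 10×5 integer matrix of rank 4; reducing to Smith normal form yields diagonal entries (1,1,1,1).

Reading off H_k = ker ∂_k / im ∂_{k+1}:

  H_0: rank C_0 − rank ∂_1 = 5 − 4 = 1, and the invariant factors of ∂_1 are all 1, so H_0 ≅ Z.
  H_1: rank ker ∂_1 − rank ∂_2 = (10 − 4) − 6 = 0, and the invariant factors of ∂_2 are all 1, so H_1 ≅ 0.
  H_2: rank ker ∂_2 − rank ∂_3 = (10 − 6) − 4 = 0, and the invariant factors of ∂_3 are all 1, so H_2 ≅ 0.
  H_3: rank ker ∂_3 − rank ∂_4 = (5 − 4) − 0 = 1, and there is no ∂_4, so H_3 ≅ Z.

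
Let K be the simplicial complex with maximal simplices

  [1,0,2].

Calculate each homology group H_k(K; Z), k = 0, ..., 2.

H_0 = Z,  H_1 = 0,  H_2 = 0.

Fix the vertex order 0 < 1 < 2 and write every simplex with vertices in increasing order. Then dim K = 2 and the simplices of K are:

  0-simplices (3): [0], [1], [2]
  1-simplices (3): [0,1], [0,2], [1,2]
  2-simplices (1): [0,1,2]

Hence C_0 ≅ Z^3, C_1 ≅ Z^3, C_2 ≅ Z^1.

∂_1: C_1 → C_0 maps an edge to its endpoints' difference, ∂[p,q] = q − p. For instance
  ∂[1,2] = [2] − [1].
This gives a 3×3 integer matrix of rank 2; reducing to Smith normal form yields diagonal entries (1,1).

Boundary ∂_2: C_2 → C_1 acts by ∂[p,q,r] = [q,r] − [p,r] + [p,q]. For instance
  ∂[0,1,2] = [1,2] − [0,2] + [0,1].
The resulting 3×1 matrix has rank 1, and its Smith normal form has invariant factors (1).

Computing H_k = (kernel of ∂_k) / (image of ∂_{k+1}):

  H_0: rank C_0 − rank ∂_1 = 3 − 2 = 1, and the invariant factors of ∂_1 are all 1, so H_0 = Z.
  H_1: rank ker ∂_1 − rank ∂_2 = (3 − 2) − 1 = 0, and the invariant factors of ∂_2 are all 1, so H_1 = 0.
  H_2: rank ker ∂_2 − rank ∂_3 = (1 − 1) − 0 = 0, and there is no ∂_3, so H_2 = 0.

As a check, the Euler characteristic is 3 − 3 + 1 = 1, which agrees with 1 − 0 + 0 = 1.
(K is a triangulation of the 2-simplex.)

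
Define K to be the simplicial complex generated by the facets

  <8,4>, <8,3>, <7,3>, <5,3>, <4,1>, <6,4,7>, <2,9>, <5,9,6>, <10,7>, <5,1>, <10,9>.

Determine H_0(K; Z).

H_0 ≅ Z.

Take the total order 1 < 2 < 3 < 4 < 5 < 6 < 7 < 8 < 9 < 10 on the vertex set. Then K (dimension 2) consists of the simplices:

  0-simplices (10): [1], [2], [3], [4], [5], [6], [7], [8], [9], [10]
  1-simplices (15): [1,4], [1,5], [2,9], [3,5], [3,7], [3,8], [4,6], [4,7], [4,8], [5,6], [5,9], [6,7], [6,9], [7,10], [9,10]
  2-simplices (2): [4,6,7], [5,6,9]

giving chain groups C_0 ≅ Z^10, C_1 ≅ Z^15, C_2 ≅ Z^2.

Boundary ∂_1: C_1 → C_0 sends each edge [p,q] (with p < q) to q − p.
The 10×15 boundary matrix has rank 9 and Smith normal form diag(1,1,1,1,1,1,1,1,1).

The boundary map ∂_2: C_2 → C_1 acts by ∂[p,q,r] = [q,r] − [p,r] + [p,q]. For instance
  ∂[4,6,7] = [6,7] − [4,7] + [4,6],
  ∂[5,6,9] = [6,9] − [5,9] + [5,6].
As a 15×2 matrix over Z this has rank 2, with invariant factors (1,1).

Reading off H_k = ker ∂_k / im ∂_{k+1}:

  H_0: rank C_0 − rank ∂_1 = 10 − 9 = 1, and the invariant factors of ∂_1 are all 1, so H_0 = Z.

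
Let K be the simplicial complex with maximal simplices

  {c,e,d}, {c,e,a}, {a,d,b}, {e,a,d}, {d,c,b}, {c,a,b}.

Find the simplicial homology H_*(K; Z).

H_0 = Z,  H_1 = 0,  H_2 = Z.

Order the vertices as a < b < c < d < e. Listing each simplex with vertices in this order, K has dimension 2 with simplices:

  0-simplices (5): a, b, c, d, e
  1-simplices (9): ab, ac, ad, ae, bc, bd, cd, ce, de
  2-simplices (6): abc, abd, ace, ade, bcd, cde

so the chain groups are C_0 ≅ Z^5, C_1 ≅ Z^9, C_2 ≅ Z^6.

Boundary ∂_1: C_1 → C_0 maps an edge to its endpoints' difference, ∂[p,q] = q − p.
This gives a 5×9 integer matrix of rank 4; reducing to Smith normal form yields diagonal entries (1,1,1,1).

∂_2: C_2 → C_1 acts by ∂[p,q,r] = [q,r] − [p,r] + [p,q]. For instance
  ∂bcd = cd − bd + bc,
  ∂abc = bc − ac + ab.
As a 9×6 matrix over Z this has rank 5, with invariant factors (1,1,1,1,1).

Computing H_k = (kernel of ∂_k) / (image of ∂_{k+1}):

  H_0: rank C_0 − rank ∂_1 = 5 − 4 = 1, and the invariant factors of ∂_1 are all 1, so H_0 = Z.
  H_1: rank ker ∂_1 − rank ∂_2 = (9 − 4) − 5 = 0, and the invariant factors of ∂_2 are all 1, so H_1 = 0.
  H_2: rank ker ∂_2 − rank ∂_3 = (6 − 5) − 0 = 1, and there is no ∂_3, so H_2 = Z.

As a check, the Euler characteristic is 5 − 9 + 6 = 2, which agrees with 1 − 0 + 1 = 2.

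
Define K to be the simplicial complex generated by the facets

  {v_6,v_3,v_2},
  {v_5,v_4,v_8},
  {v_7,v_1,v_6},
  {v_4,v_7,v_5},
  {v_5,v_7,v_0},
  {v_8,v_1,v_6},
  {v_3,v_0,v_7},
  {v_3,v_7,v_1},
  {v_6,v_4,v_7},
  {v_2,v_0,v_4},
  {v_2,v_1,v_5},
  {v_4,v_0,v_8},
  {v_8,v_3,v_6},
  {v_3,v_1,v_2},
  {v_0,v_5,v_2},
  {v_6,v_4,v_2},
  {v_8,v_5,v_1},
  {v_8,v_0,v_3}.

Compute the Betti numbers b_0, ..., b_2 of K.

K has 9 vertices, 27 edges, 18 triangles.
rank ∂_0 = 0, rank ∂_1 = 8 ⇒ b_0 = 9 − 0 − 8 = 1; all invariant factors of ∂_1 are 1 so no torsion. So H_0 ≅ Z.
rank ∂_1 = 8, rank ∂_2 = 18 ⇒ b_1 = 27 − 8 − 18 = 1; ∂_2 has invariant factor(s) [2] giving torsion. So H_1 ≅ Z ⊕ Z_2.
rank ∂_2 = 18, rank ∂_3 = 0 ⇒ b_2 = 18 − 18 − 0 = 0. So H_2 ≅ 0.

b_0 = 1, b_1 = 1, b_2 = 0.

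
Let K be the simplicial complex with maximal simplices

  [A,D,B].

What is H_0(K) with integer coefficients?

H_0 = Z.

Order the vertices as A < B < D. Listing each simplex with vertices in this order, K has dimension 2 with simplices:

  0-simplices (3): A, B, D
  1-simplices (3): AB, AD, BD
  2-simplices (1): ABD

so the chain groups are C_0 ≅ Z^3, C_1 ≅ Z^3, C_2 ≅ Z^1.

Boundary ∂_1: C_1 → C_0 sends each edge [p,q] (with p < q) to q − p.
The 3×3 boundary matrix has rank 2 and Smith normal form diag(1,1).

Boundary ∂_2: C_2 → C_1 sends each 2-simplex [p,q,r] to [q,r] − [p,r] + [p,q]. For instance
  ∂ABD = BD − AD + AB.
The 3×1 boundary matrix has rank 1 and Smith normal form diag(1).

From H_k ≅ ker(∂_k) / im(∂_{k+1}) we obtain:

  H_0: rank C_0 − rank ∂_1 = 3 − 2 = 1, and the invariant factors of ∂_1 are all 1, so H_0 ≅ Z.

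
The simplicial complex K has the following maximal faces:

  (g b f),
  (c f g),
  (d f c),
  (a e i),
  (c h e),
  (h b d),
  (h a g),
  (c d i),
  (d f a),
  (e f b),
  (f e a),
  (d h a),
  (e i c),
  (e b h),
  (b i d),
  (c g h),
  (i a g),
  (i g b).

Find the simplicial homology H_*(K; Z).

We work with the vertex ordering a < b < c < d < e < f < g < h < i. The simplices of K, each written with vertices in increasing order, are:

  0-simplices (9): a, b, c, d, e, f, g, h, i
  1-simplices (27): ad, ae, af, ag, ah, ai, bd, be, bf, bg, bh, bi, cd, ce, cf, cg, ch, ci, df, dh, di, ef, eh, ei, fg, gh, gi
  2-simplices (18): adf, adh, aef, aei, agh, agi, bdh, bdi, bef, beh, bfg, bgi, cdf, cdi, ceh, cei, cfg, cgh

Hence C_0 ≅ Z^9, C_1 ≅ Z^27, C_2 ≅ Z^18.

Boundary ∂_1: C_1 → C_0 is given by ∂[p,q] = [q] − [p]. For instance
  ∂df = f − d.
The resulting 9×27 matrix has rank 8, and its Smith normal form has invariant factors (1,1,1,1,1,1,1,1).

Boundary ∂_2: C_2 → C_1 sends each 2-simplex [p,q,r] to [q,r] − [p,r] + [p,q]. For instance
  ∂bef = ef − bf + be,
  ∂bdi = di − bi + bd.
The 27×18 boundary matrix has rank 17 and Smith normal form diag(1,1,1,1,1,1,1,1,1,1,1,1,1,1,1,1,1).

Computing H_k = (kernel of ∂_k) / (image of ∂_{k+1}):

  H_0: rank C_0 − rank ∂_1 = 9 − 8 = 1, and the invariant factors of ∂_1 are all 1, so H_0 = Z.
  H_1: rank ker ∂_1 − rank ∂_2 = (27 − 8) − 17 = 2, and the invariant factors of ∂_2 are all 1, so H_1 = Z^2.
  H_2: rank ker ∂_2 − rank ∂_3 = (18 − 17) − 0 = 1, and there is no ∂_3, so H_2 = Z.

As a check, the Euler characteristic is 9 − 27 + 18 = 0, which agrees with 1 − 2 + 1 = 0.

H_0 ≅ Z,  H_1 ≅ Z^2,  H_2 ≅ Z.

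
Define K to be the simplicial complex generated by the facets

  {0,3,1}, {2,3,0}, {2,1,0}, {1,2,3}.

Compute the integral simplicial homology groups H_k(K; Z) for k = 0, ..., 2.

Fix the vertex order 0 < 1 < 2 < 3 and write every simplex with vertices in increasing order. Then dim K = 2 and the simplices of K are:

  0-simplices (4): [0], [1], [2], [3]
  1-simplices (6): [0,1], [0,2], [0,3], [1,2], [1,3], [2,3]
  2-simplices (4): [0,1,2], [0,1,3], [0,2,3], [1,2,3]

giving chain groups C_0 ≅ Z^4, C_1 ≅ Z^6, C_2 ≅ Z^4.

The boundary map ∂_1: C_1 → C_0 maps an edge to its endpoints' difference, ∂[p,q] = q − p. For instance
  ∂[1,2] = [2] − [1].
As a 4×6 matrix over Z this has rank 3, with invariant factors (1,1,1).

Boundary ∂_2: C_2 → C_1 maps a triangle to the signed sum of its edges. For instance
  ∂[1,2,3] = [2,3] − [1,3] + [1,2],
  ∂[0,1,2] = [1,2] − [0,2] + [0,1].
The resulting 6×4 matrix has rank 3, and its Smith normal form has invariant factors (1,1,1).

Now H_k = ker ∂_k / im ∂_{k+1}, so:

  H_0: rank C_0 − rank ∂_1 = 4 − 3 = 1, and the invariant factors of ∂_1 are all 1, so H_0 ≅ Z.
  H_1: rank ker ∂_1 − rank ∂_2 = (6 − 3) − 3 = 0, and the invariant factors of ∂_2 are all 1, so H_1 ≅ 0.
  H_2: rank ker ∂_2 − rank ∂_3 = (4 − 3) − 0 = 1, and there is no ∂_3, so H_2 ≅ Z.

As a check, the Euler characteristic is 4 − 6 + 4 = 2, which agrees with 1 − 0 + 1 = 2.
(K is a triangulation of the 2-sphere S^2.)

H_0 ≅ Z,  H_1 = 0,  H_2 ≅ Z.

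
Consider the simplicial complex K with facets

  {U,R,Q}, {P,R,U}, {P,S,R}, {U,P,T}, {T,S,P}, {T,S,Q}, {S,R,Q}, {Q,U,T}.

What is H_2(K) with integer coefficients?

K has 6 vertices, 12 edges, 8 triangles.
rank ∂_2 = 7, rank ∂_3 = 0 ⇒ b_2 = 8 − 7 − 0 = 1. So H_2 ≅ Z.

H_2 ≅ Z.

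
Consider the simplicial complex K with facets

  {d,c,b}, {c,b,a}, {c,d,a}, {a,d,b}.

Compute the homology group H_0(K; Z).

H_0 ≅ Z.

K has 4 vertices, 6 edges, 4 triangles.
rank ∂_0 = 0, rank ∂_1 = 3 ⇒ b_0 = 4 − 0 − 3 = 1; all invariant factors of ∂_1 are 1 so no torsion. So H_0 = Z.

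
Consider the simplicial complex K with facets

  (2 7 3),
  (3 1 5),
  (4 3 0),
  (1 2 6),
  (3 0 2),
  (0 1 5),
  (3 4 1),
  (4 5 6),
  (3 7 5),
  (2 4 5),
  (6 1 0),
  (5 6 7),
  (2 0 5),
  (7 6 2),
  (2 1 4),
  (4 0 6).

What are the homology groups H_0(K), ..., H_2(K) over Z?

H_0 ≅ Z,  H_1 ≅ Z^2,  H_2 ≅ Z.

We work with the vertex ordering 0 < 1 < 2 < 3 < 4 < 5 < 6 < 7. The simplices of K, each written with vertices in increasing order, are:

  0-simplices (8): [0], [1], [2], [3], [4], [5], [6], [7]
  1-simplices (24): (24 of them)
  2-simplices (16): [0,1,5], [0,1,6], [0,2,3], [0,2,5], [0,3,4], [0,4,6], [1,2,4], [1,2,6], [1,3,4], [1,3,5], [2,3,7], [2,4,5], [2,6,7], [3,5,7], [4,5,6], [5,6,7]

so the chain groups are C_0 ≅ Z^8, C_1 ≅ Z^24, C_2 ≅ Z^16.

∂_1: C_1 → C_0 is given by ∂[p,q] = [q] − [p]. For instance
  ∂[2,6] = [6] − [2].
As a 8×24 matrix over Z this has rank 7, with invariant factors (1,1,1,1,1,1,1).

∂_2: C_2 → C_1 maps a triangle to the signed sum of its edges. For instance
  ∂[1,2,4] = [2,4] − [1,4] + [1,2],
  ∂[0,1,5] = [1,5] − [0,5] + [0,1].
The resulting 24×16 matrix has rank 15, and its Smith normal form has invariant factors (1,1,1,1,1,1,1,1,1,1,1,1,1,1,1).

Now H_k = ker ∂_k / im ∂_{k+1}, so:

  H_0: rank C_0 − rank ∂_1 = 8 − 7 = 1, and the invariant factors of ∂_1 are all 1, so H_0 ≅ Z.
  H_1: rank ker ∂_1 − rank ∂_2 = (24 − 7) − 15 = 2, and the invariant factors of ∂_2 are all 1, so H_1 ≅ Z^2.
  H_2: rank ker ∂_2 − rank ∂_3 = (16 − 15) − 0 = 1, and there is no ∂_3, so H_2 ≅ Z.

(K is a triangulation of the torus T^2.)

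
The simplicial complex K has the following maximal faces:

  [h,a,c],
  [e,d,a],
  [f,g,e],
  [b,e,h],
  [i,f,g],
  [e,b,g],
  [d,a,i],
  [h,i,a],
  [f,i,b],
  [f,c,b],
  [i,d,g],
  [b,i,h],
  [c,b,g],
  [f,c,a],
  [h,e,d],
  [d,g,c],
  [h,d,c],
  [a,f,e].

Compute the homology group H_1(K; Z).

Take the total order a < b < c < d < e < f < g < h < i on the vertex set. Then K (dimension 2) consists of the simplices:

  0-simplices (9): a, b, c, d, e, f, g, h, i
  1-simplices (27): ac, ad, ae, af, ah, ai, bc, be, bf, bg, bh, bi, cd, cf, cg, ch, de, dg, dh, di, ef, eg, eh, fg, fi, gi, hi
  2-simplices (18): acf, ach, ade, adi, aef, ahi, bcf, bcg, beg, beh, bfi, bhi, cdg, cdh, deh, dgi, efg, fgi

Hence C_0 ≅ Z^9, C_1 ≅ Z^27, C_2 ≅ Z^18.

∂_1: C_1 → C_0 is given by ∂[p,q] = [q] − [p]. For instance
  ∂ch = h − c.
This gives a 9×27 integer matrix of rank 8; reducing to Smith normal form yields diagonal entries (1,1,1,1,1,1,1,1).

∂_2: C_2 → C_1 maps a triangle to the signed sum of its edges. For instance
  ∂bfi = fi − bi + bf,
  ∂efg = fg − eg + ef.
The 27×18 boundary matrix has rank 18 and Smith normal form diag(1,1,1,1,1,1,1,1,1,1,1,1,1,1,1,1,1,2).

Reading off H_k = ker ∂_k / im ∂_{k+1}:

  H_1: rank ker ∂_1 − rank ∂_2 = (27 − 8) − 18 = 1, and ∂_2 has invariant factor 2 > 1, so H_1 ≅ Z ⊕ Z/2.

(K is a triangulation of the Klein bottle.)

H_1 = Z ⊕ Z/2.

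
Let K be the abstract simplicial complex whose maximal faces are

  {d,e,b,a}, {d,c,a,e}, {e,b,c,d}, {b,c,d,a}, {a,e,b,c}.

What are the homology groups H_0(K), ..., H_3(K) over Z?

H_0 ≅ Z,  H_1 = 0,  H_2 = 0,  H_3 ≅ Z.

Fix the vertex order a < b < c < d < e and write every simplex with vertices in increasing order. Then dim K = 3 and the simplices of K are:

  0-simplices (5): a, b, c, d, e
  1-simplices (10): ab, ac, ad, ae, bc, bd, be, cd, ce, de
  2-simplices (10): abc, abd, abe, acd, ace, ade, bcd, bce, bde, cde
  3-simplices (5): abcd, abce, abde, acde, bcde

so the chain groups are C_0 ≅ Z^5, C_1 ≅ Z^10, C_2 ≅ Z^10, C_3 ≅ Z^5.

The boundary map ∂_1: C_1 → C_0 maps an edge to its endpoints' difference, ∂[p,q] = q − p. For instance
  ∂bc = c − b.
This gives a 5×10 integer matrix of rank 4; reducing to Smith normal form yields diagonal entries (1,1,1,1).

∂_2: C_2 → C_1 maps a triangle to the signed sum of its edges. For instance
  ∂cde = de − ce + cd,
  ∂bde = de − be + bd.
The resulting 10×10 matrix has rank 6, and its Smith normal form has invariant factors (1,1,1,1,1,1).

The boundary map ∂_3: C_3 → C_2 sends each 3-simplex σ to the alternating sum Σ_i (−1)^i (σ with its i-th vertex removed). For instance
  ∂bcde = cde − bde + bce − bcd,
  ∂abcd = bcd − acd + abd − abc.
As a 10×5 matrix over Z this has rank 4, with invariant factors (1,1,1,1).

Now H_k = ker ∂_k / im ∂_{k+1}, so:

  H_0: rank C_0 − rank ∂_1 = 5 − 4 = 1, and the invariant factors of ∂_1 are all 1, so H_0 ≅ Z.
  H_1: rank ker ∂_1 − rank ∂_2 = (10 − 4) − 6 = 0, and the invariant factors of ∂_2 are all 1, so H_1 ≅ 0.
  H_2: rank ker ∂_2 − rank ∂_3 = (10 − 6) − 4 = 0, and the invariant factors of ∂_3 are all 1, so H_2 ≅ 0.
  H_3: rank ker ∂_3 − rank ∂_4 = (5 − 4) − 0 = 1, and there is no ∂_4, so H_3 ≅ Z.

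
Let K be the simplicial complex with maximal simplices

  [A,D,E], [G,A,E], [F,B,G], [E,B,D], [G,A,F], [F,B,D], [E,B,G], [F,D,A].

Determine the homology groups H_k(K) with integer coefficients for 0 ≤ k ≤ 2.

We work with the vertex ordering A < B < D < E < F < G. The simplices of K, each written with vertices in increasing order, are:

  0-simplices (6): A, B, D, E, F, G
  1-simplices (12): AD, AE, AF, AG, BD, BE, BF, BG, DE, DF, EG, FG
  2-simplices (8): ADE, ADF, AEG, AFG, BDE, BDF, BEG, BFG

Hence C_0 ≅ Z^6, C_1 ≅ Z^12, C_2 ≅ Z^8.

The boundary map ∂_1: C_1 → C_0 is given by ∂[p,q] = [q] − [p]. For instance
  ∂EG = G − E.
The 6×12 boundary matrix has rank 5 and Smith normal form diag(1,1,1,1,1).

∂_2: C_2 → C_1 maps a triangle to the signed sum of its edges. For instance
  ∂BEG = EG − BG + BE,
  ∂BDF = DF − BF + BD.
The resulting 12×8 matrix has rank 7, and its Smith normal form has invariant factors (1,1,1,1,1,1,1).

Reading off H_k = ker ∂_k / im ∂_{k+1}:

  H_0: rank C_0 − rank ∂_1 = 6 − 5 = 1, and the invariant factors of ∂_1 are all 1, so H_0 = Z.
  H_1: rank ker ∂_1 − rank ∂_2 = (12 − 5) − 7 = 0, and the invariant factors of ∂_2 are all 1, so H_1 = 0.
  H_2: rank ker ∂_2 − rank ∂_3 = (8 − 7) − 0 = 1, and there is no ∂_3, so H_2 = Z.

As a check, the Euler characteristic is 6 − 12 + 8 = 2, which agrees with 1 − 0 + 1 = 2.
(K is a triangulation of the 2-sphere S^2.)

H_0 = Z,  H_1 = 0,  H_2 = Z.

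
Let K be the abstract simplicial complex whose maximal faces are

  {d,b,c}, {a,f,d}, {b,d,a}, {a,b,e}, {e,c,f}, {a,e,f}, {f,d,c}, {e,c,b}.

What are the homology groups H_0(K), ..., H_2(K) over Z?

Take the total order a < b < c < d < e < f on the vertex set. Then K (dimension 2) consists of the simplices:

  0-simplices (6): a, b, c, d, e, f
  1-simplices (12): ab, ad, ae, af, bc, bd, be, cd, ce, cf, df, ef
  2-simplices (8): abd, abe, adf, aef, bcd, bce, cdf, cef

giving chain groups C_0 ≅ Z^6, C_1 ≅ Z^12, C_2 ≅ Z^8.

∂_1: C_1 → C_0 sends each edge [p,q] (with p < q) to q − p. For instance
  ∂bd = d − b.
As a 6×12 matrix over Z this has rank 5, with invariant factors (1,1,1,1,1).

∂_2: C_2 → C_1 sends each 2-simplex [p,q,r] to [q,r] − [p,r] + [p,q]. For instance
  ∂abd = bd − ad + ab,
  ∂aef = ef − af + ae.
The resulting 12×8 matrix has rank 7, and its Smith normal form has invariant factors (1,1,1,1,1,1,1).

Reading off H_k = ker ∂_k / im ∂_{k+1}:

  H_0: rank C_0 − rank ∂_1 = 6 − 5 = 1, and the invariant factors of ∂_1 are all 1, so H_0 = Z.
  H_1: rank ker ∂_1 − rank ∂_2 = (12 − 5) − 7 = 0, and the invariant factors of ∂_2 are all 1, so H_1 = 0.
  H_2: rank ker ∂_2 − rank ∂_3 = (8 − 7) − 0 = 1, and there is no ∂_3, so H_2 = Z.

H_0 ≅ Z,  H_1 = 0,  H_2 ≅ Z.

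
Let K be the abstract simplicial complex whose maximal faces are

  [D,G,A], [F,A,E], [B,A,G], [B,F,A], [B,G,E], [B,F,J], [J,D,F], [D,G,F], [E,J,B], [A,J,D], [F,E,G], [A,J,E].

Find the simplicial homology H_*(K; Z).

Fix the vertex order A < B < D < E < F < G < J and write every simplex with vertices in increasing order. Then dim K = 2 and the simplices of K are:

  0-simplices (7): A, B, D, E, F, G, J
  1-simplices (18): AB, AD, AE, AF, AG, AJ, BE, BF, BG, BJ, DF, DG, DJ, EF, EG, EJ, FG, FJ
  2-simplices (12): ABF, ABG, ADG, ADJ, AEF, AEJ, BEG, BEJ, BFJ, DFG, DFJ, EFG

giving chain groups C_0 ≅ Z^7, C_1 ≅ Z^18, C_2 ≅ Z^12.

The boundary map ∂_1: C_1 → C_0 sends each edge [p,q] (with p < q) to q − p. For instance
  ∂BG = G − B.
This gives a 7×18 integer matrix of rank 6; reducing to Smith normal form yields diagonal entries (1,1,1,1,1,1).

The boundary map ∂_2: C_2 → C_1 maps a triangle to the signed sum of its edges. For instance
  ∂AEF = EF − AF + AE,
  ∂BEG = EG − BG + BE.
The resulting 18×12 matrix has rank 12, and its Smith normal form has invariant factors (1,1,1,1,1,1,1,1,1,1,1,2).

Computing H_k = (kernel of ∂_k) / (image of ∂_{k+1}):

  H_0: rank C_0 − rank ∂_1 = 7 − 6 = 1, and the invariant factors of ∂_1 are all 1, so H_0 = Z.
  H_1: rank ker ∂_1 − rank ∂_2 = (18 − 6) − 12 = 0, and ∂_2 has invariant factor 2 > 1, so H_1 = Z/2.
  H_2: rank ker ∂_2 − rank ∂_3 = (12 − 12) − 0 = 0, and there is no ∂_3, so H_2 = 0.

H_0 ≅ Z,  H_1 ≅ Z/2,  H_2 = 0.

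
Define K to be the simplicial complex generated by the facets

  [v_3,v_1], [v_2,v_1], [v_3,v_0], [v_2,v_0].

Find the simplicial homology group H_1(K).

H_1 ≅ Z.

Order the vertices as v_0 < v_1 < v_2 < v_3. Listing each simplex with vertices in this order, K has dimension 1 with simplices:

  0-simplices (4): [v_0], [v_1], [v_2], [v_3]
  1-simplices (4): [v_0,v_2], [v_0,v_3], [v_1,v_2], [v_1,v_3]

giving chain groups C_0 ≅ Z^4, C_1 ≅ Z^4.

∂_1: C_1 → C_0 maps an edge to its endpoints' difference, ∂[p,q] = q − p.
As a 4×4 matrix over Z this has rank 3, with invariant factors (1,1,1).

Reading off H_k = ker ∂_k / im ∂_{k+1}:

  H_1: rank ker ∂_1 − rank ∂_2 = (4 − 3) − 0 = 1, and there is no ∂_2, so H_1 ≅ Z.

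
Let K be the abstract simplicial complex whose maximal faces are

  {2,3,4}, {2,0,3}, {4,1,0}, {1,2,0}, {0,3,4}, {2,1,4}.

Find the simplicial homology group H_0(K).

We work with the vertex ordering 0 < 1 < 2 < 3 < 4. The simplices of K, each written with vertices in increasing order, are:

  0-simplices (5): [0], [1], [2], [3], [4]
  1-simplices (9): [0,1], [0,2], [0,3], [0,4], [1,2], [1,4], [2,3], [2,4], [3,4]
  2-simplices (6): [0,1,2], [0,1,4], [0,2,3], [0,3,4], [1,2,4], [2,3,4]

giving chain groups C_0 ≅ Z^5, C_1 ≅ Z^9, C_2 ≅ Z^6.

Boundary ∂_1: C_1 → C_0 is given by ∂[p,q] = [q] − [p].
This gives a 5×9 integer matrix of rank 4; reducing to Smith normal form yields diagonal entries (1,1,1,1).

Boundary ∂_2: C_2 → C_1 sends each 2-simplex [p,q,r] to [q,r] − [p,r] + [p,q]. For instance
  ∂[0,2,3] = [2,3] − [0,3] + [0,2],
  ∂[2,3,4] = [3,4] − [2,4] + [2,3].
As a 9×6 matrix over Z this has rank 5, with invariant factors (1,1,1,1,1).

From H_k ≅ ker(∂_k) / im(∂_{k+1}) we obtain:

  H_0: rank C_0 − rank ∂_1 = 5 − 4 = 1, and the invariant factors of ∂_1 are all 1, so H_0 = Z.

H_0 ≅ Z.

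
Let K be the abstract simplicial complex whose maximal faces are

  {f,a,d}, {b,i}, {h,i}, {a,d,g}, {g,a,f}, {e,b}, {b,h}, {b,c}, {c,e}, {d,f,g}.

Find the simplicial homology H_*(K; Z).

K has 9 vertices, 12 edges, 4 triangles.
rank ∂_0 = 0, rank ∂_1 = 7 ⇒ b_0 = 9 − 0 − 7 = 2; all invariant factors of ∂_1 are 1 so no torsion. So H_0 ≅ Z^2.
rank ∂_1 = 7, rank ∂_2 = 3 ⇒ b_1 = 12 − 7 − 3 = 2; all invariant factors of ∂_2 are 1 so no torsion. So H_1 ≅ Z^2.
rank ∂_2 = 3, rank ∂_3 = 0 ⇒ b_2 = 4 − 3 − 0 = 1. So H_2 ≅ Z.

H_0 ≅ Z^2,  H_1 ≅ Z^2,  H_2 ≅ Z.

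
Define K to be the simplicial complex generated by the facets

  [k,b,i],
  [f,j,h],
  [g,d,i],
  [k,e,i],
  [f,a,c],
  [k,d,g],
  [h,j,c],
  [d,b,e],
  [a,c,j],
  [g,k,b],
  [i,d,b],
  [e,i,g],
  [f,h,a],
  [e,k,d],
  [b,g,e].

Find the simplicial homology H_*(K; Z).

H_0 = Z^2,  H_1 = Z ⊕ Z/2Z,  H_2 = 0.

Order the vertices as a < b < c < d < e < f < g < h < i < j < k. Listing each simplex with vertices in this order, K has dimension 2 with simplices:

  0-simplices (11): a, b, c, d, e, f, g, h, i, j, k
  1-simplices (25): ac, af, ah, aj, bd, be, bg, bi, bk, cf, ch, cj, de, dg, di, dk, eg, ei, ek, fh, fj, gi, gk, hj, ik
  2-simplices (15): acf, acj, afh, bde, bdi, beg, bgk, bik, chj, dek, dgi, dgk, egi, eik, fhj

Hence C_0 ≅ Z^11, C_1 ≅ Z^25, C_2 ≅ Z^15.

The boundary map ∂_1: C_1 → C_0 maps an edge to its endpoints' difference, ∂[p,q] = q − p. For instance
  ∂bg = g − b.
The 11×25 boundary matrix has rank 9 and Smith normal form diag(1,1,1,1,1,1,1,1,1).

Boundary ∂_2: C_2 → C_1 sends each 2-simplex [p,q,r] to [q,r] − [p,r] + [p,q]. For instance
  ∂bik = ik − bk + bi,
  ∂chj = hj − cj + ch.
As a 25×15 matrix over Z this has rank 15, with invariant factors (1,1,1,1,1,1,1,1,1,1,1,1,1,1,2).

From H_k ≅ ker(∂_k) / im(∂_{k+1}) we obtain:

  H_0: rank C_0 − rank ∂_1 = 11 − 9 = 2, and the invariant factors of ∂_1 are all 1, so H_0 = Z^2.
  H_1: rank ker ∂_1 − rank ∂_2 = (25 − 9) − 15 = 1, and ∂_2 has invariant factor 2 > 1, so H_1 = Z ⊕ Z/2Z.
  H_2: rank ker ∂_2 − rank ∂_3 = (15 − 15) − 0 = 0, and there is no ∂_3, so H_2 = 0.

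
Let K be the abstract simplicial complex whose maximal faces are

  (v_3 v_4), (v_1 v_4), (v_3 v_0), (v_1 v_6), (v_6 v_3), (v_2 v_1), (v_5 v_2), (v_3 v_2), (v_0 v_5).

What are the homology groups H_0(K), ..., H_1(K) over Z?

Order the vertices as v_0 < v_1 < v_2 < v_3 < v_4 < v_5 < v_6. Listing each simplex with vertices in this order, K has dimension 1 with simplices:

  0-simplices (7): [v_0], [v_1], [v_2], [v_3], [v_4], [v_5], [v_6]
  1-simplices (9): [v_0,v_3], [v_0,v_5], [v_1,v_2], [v_1,v_4], [v_1,v_6], [v_2,v_3], [v_2,v_5], [v_3,v_4], [v_3,v_6]

giving chain groups C_0 ≅ Z^7, C_1 ≅ Z^9.

The boundary map ∂_1: C_1 → C_0 sends each edge [p,q] (with p < q) to q − p. For instance
  ∂[v_2,v_5] = [v_5] − [v_2].
The resulting 7×9 matrix has rank 6, and its Smith normal form has invariant factors (1,1,1,1,1,1).

Reading off H_k = ker ∂_k / im ∂_{k+1}:

  H_0: rank C_0 − rank ∂_1 = 7 − 6 = 1, and the invariant factors of ∂_1 are all 1, so H_0 = Z.
  H_1: rank ker ∂_1 − rank ∂_2 = (9 − 6) − 0 = 3, and there is no ∂_2, so H_1 = Z^3.

H_0 = Z,  H_1 = Z^3.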